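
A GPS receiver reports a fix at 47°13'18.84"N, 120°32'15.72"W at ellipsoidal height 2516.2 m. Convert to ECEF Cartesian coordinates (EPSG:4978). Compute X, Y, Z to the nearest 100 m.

X -2205800 m, Y -3739200 m, Z 4660400 m

WGS84: a = 6378137 m, e² = 0.006694380; N(φ) = a/√(1−e²sin²φ) = 6389669.689 m.
X = (N+h)·cosφ·cosλ = -2205848.316 m; Y = (N+h)·cosφ·sinλ = -3739159.104 m; Z = (N(1−e²)+h)·sinφ = 4660401.089 m.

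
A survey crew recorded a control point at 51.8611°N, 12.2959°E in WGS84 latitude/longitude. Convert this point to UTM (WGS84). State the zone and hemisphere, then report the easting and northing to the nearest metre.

Zone 33N: E 313804 m, N 5749046 m

Longitude 12.2959° lies in the 6° band [12°, 18°), giving zone 33; latitude is north of the equator, so 33N.
Zone 33 central meridian λ₀ = 6×33 − 183 = 15°; Δλ = -2.7041°.
Transverse Mercator on WGS84 with k₀ = 0.9996 gives E = 313804.417 m, N = 5749046.465 m.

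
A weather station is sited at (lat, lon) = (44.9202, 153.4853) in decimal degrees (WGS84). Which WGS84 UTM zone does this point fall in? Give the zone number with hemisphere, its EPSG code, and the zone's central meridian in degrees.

UTM zone = ⌊(λ + 180)/6⌋ + 1; 153.4853° ∈ [150°, 156°) → zone 56.
Hemisphere: N (φ ≥ 0).
Central meridian λ₀ = 6×56 − 183 = 153°.
EPSG code: 32656.

Zone 56N (EPSG:32656), central meridian 153°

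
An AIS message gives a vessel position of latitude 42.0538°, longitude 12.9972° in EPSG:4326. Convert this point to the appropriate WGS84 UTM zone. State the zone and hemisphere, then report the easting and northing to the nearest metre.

Zone 33N: E 334269 m, N 4657690 m

Longitude 12.9972° lies in the 6° band [12°, 18°), giving zone 33; latitude is north of the equator, so 33N.
Zone 33 central meridian λ₀ = 6×33 − 183 = 15°; Δλ = -2.0028°.
Transverse Mercator on WGS84 with k₀ = 0.9996 gives E = 334269.129 m, N = 4657690.247 m.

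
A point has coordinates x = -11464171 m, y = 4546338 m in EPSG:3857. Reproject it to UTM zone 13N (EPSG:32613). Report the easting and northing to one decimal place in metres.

E 677535.8 m, N 4181699.5 m

Web Mercator inverse (R = 6378137 m) → φ = 37.76540351°, λ = -102.98440029°.
UTM 13N forward: E = 677535.762 m, N = 4181699.486 m.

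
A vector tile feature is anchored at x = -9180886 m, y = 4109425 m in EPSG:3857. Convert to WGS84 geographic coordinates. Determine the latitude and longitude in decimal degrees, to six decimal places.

R = 6378137 m. λ = x/R = -82.47330216°.
φ = 2·arctan(exp(y/R)) − 90° = 2·arctan(1.90465) − 90° = 34.59830125°.

lat 34.598301°, lon -82.473302°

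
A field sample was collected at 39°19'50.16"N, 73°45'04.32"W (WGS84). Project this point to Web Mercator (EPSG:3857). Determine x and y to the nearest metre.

x -8209946 m, y 4769138 m

Web Mercator is spherical with R = a = 6378137 m.
x = R·λ = 6378137 × -1.287201267 = -8209946.029 m.
y = R·ln tan(π/4 + φ/2) = 6378137 × 0.747732203 = 4769138.431 m.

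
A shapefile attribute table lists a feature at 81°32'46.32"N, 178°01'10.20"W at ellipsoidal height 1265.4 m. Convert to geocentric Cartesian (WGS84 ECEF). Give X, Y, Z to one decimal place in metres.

X -940371.7 m, Y -32518.1 m, Z 6288478.2 m

WGS84: a = 6378137 m, e² = 0.006694380; N(φ) = a/√(1−e²sin²φ) = 6399127.603 m.
X = (N+h)·cosφ·cosλ = -940371.726 m; Y = (N+h)·cosφ·sinλ = -32518.072 m; Z = (N(1−e²)+h)·sinφ = 6288478.241 m.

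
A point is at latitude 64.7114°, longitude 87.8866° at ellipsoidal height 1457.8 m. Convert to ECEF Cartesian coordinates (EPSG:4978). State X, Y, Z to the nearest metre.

X 100775 m, Y 2730850 m, Z 5745356 m

WGS84: a = 6378137 m, e² = 0.006694380; N(φ) = a/√(1−e²sin²φ) = 6395662.045 m.
X = (N+h)·cosφ·cosλ = 100775.259 m; Y = (N+h)·cosφ·sinλ = 2730849.883 m; Z = (N(1−e²)+h)·sinφ = 5745356.328 m.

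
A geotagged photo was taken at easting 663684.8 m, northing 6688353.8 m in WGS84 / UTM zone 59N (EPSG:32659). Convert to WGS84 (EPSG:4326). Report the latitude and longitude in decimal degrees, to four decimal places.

lat 60.2987°, lon 173.9620°

Zone 59N: λ₀ = 171°, k₀ = 0.9996, false easting 500000 m.
Meridian distance M = (N − FN)/k₀ = 6691030.2 m.
Inverse transverse Mercator on WGS84 gives φ = 60.29869980°, λ = 173.96200013°.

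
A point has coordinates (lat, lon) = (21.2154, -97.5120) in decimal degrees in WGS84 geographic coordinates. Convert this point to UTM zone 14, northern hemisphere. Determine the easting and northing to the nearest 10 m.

Zone 14 central meridian λ₀ = 6×14 − 183 = -99°; Δλ = +1.4880°.
Transverse Mercator on WGS84 with k₀ = 0.9996 gives E = 654436.018 m, N = 2346712.663 m.

E 654440 m, N 2346710 m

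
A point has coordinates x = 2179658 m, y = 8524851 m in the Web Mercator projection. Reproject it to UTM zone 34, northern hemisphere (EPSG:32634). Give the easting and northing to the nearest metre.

Web Mercator inverse (R = 6378137 m) → φ = 60.55719997°, λ = 19.58020096°.
UTM 34N forward: E = 422146.487 m, N = 6714308.003 m.

E 422146 m, N 6714308 m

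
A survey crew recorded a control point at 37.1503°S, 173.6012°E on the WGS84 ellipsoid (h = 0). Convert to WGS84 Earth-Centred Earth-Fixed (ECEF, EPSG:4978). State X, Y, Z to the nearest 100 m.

X -5058200 m, Y 567300 m, Z -3830700 m

WGS84: a = 6378137 m, e² = 0.006694380; N(φ) = a/√(1−e²sin²φ) = 6385937.310 m.
X = (N+h)·cosφ·cosλ = -5058228.272 m; Y = (N+h)·cosφ·sinλ = 567263.936 m; Z = (N(1−e²)+h)·sinφ = -3830701.340 m.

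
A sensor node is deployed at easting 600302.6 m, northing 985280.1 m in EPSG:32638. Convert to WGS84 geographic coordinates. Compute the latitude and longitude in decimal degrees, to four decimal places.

lat 8.9123°, lon 45.9123°

Zone 38N: λ₀ = 45°, k₀ = 0.9996, false easting 500000 m.
Meridian distance M = (N − FN)/k₀ = 985674.4 m.
Inverse transverse Mercator on WGS84 gives φ = 8.91230043°, λ = 45.91229976°.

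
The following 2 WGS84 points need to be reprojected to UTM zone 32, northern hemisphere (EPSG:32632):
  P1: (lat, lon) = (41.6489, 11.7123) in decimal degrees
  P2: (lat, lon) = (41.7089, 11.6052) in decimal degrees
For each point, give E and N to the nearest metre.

UTM zone 32N: λ₀ = 9°, k₀ = 0.9996.
P1 (41.6489°, 11.7123°) → (725866.772, 4614349.434) m.
P2 (41.7089°, 11.6052°) → (716745.708, 4620736.338) m.

P1: E 725867 m, N 4614349 m; P2: E 716746 m, N 4620736 m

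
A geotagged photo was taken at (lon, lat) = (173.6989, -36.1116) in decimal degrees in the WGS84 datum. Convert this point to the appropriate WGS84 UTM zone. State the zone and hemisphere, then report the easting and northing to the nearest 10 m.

Longitude 173.6989° lies in the 6° band [168°, 174°), giving zone 59; latitude is south of the equator, so 59S.
Zone 59 central meridian λ₀ = 6×59 − 183 = 171°; Δλ = +2.6989°.
Transverse Mercator on WGS84 with k₀ = 0.9996 gives E = 742929.925 m, N = 6000299.845 m.

Zone 59S: E 742930 m, N 6000300 m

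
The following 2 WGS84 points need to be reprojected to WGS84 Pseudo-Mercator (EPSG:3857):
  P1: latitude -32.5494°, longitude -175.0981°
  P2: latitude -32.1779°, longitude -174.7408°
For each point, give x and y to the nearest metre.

P1: x -19491831 m, y -3835646 m; P2: x -19452057 m, y -3786685 m

Web Mercator: x = R·λ, y = R·ln tan(π/4+φ/2), R = 6378137 m.
P1 (-32.5494°, -175.0981°) → (-19491831.331, -3835645.950) m.
P2 (-32.1779°, -174.7408°) → (-19452056.877, -3786685.487) m.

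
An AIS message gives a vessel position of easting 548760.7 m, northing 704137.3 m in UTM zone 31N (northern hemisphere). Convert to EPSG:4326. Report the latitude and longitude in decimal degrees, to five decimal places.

lat 6.37010°, lon 3.44090°

Zone 31N: λ₀ = 3°, k₀ = 0.9996, false easting 500000 m.
Meridian distance M = (N − FN)/k₀ = 704419.1 m.
Inverse transverse Mercator on WGS84 gives φ = 6.37009979°, λ = 3.44089993°.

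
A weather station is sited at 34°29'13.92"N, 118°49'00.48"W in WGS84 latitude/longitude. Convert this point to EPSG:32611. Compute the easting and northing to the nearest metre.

Zone 11 central meridian λ₀ = 6×11 − 183 = -117°; Δλ = -1.8168°.
Transverse Mercator on WGS84 with k₀ = 0.9996 gives E = 333176.262 m, N = 3817675.806 m.

E 333176 m, N 3817676 m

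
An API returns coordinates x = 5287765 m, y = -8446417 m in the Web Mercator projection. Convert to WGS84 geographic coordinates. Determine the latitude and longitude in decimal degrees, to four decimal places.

lat -60.2090°, lon 47.5008°

R = 6378137 m. λ = x/R = 47.50080118°.
φ = 2·arctan(exp(y/R)) − 90° = 2·arctan(0.26600) − 90° = -60.20899930°.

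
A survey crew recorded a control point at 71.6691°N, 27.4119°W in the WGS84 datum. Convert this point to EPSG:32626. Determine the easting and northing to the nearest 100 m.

E 485500 m, N 7952100 m

Zone 26 central meridian λ₀ = 6×26 − 183 = -27°; Δλ = -0.4119°.
Transverse Mercator on WGS84 with k₀ = 0.9996 gives E = 485541.379 m, N = 7952073.356 m.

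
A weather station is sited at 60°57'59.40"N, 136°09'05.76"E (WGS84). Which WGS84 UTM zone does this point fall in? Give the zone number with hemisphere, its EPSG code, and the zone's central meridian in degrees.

Zone 53N (EPSG:32653), central meridian 135°

UTM zone = ⌊(λ + 180)/6⌋ + 1; 136.1516° ∈ [132°, 138°) → zone 53.
Hemisphere: N (φ ≥ 0).
Central meridian λ₀ = 6×53 − 183 = 135°.
EPSG code: 32653.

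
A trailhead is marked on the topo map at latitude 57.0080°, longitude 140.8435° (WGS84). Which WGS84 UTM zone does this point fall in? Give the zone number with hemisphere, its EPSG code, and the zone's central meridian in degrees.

UTM zone = ⌊(λ + 180)/6⌋ + 1; 140.8435° ∈ [138°, 144°) → zone 54.
Hemisphere: N (φ ≥ 0).
Central meridian λ₀ = 6×54 − 183 = 141°.
EPSG code: 32654.

Zone 54N (EPSG:32654), central meridian 141°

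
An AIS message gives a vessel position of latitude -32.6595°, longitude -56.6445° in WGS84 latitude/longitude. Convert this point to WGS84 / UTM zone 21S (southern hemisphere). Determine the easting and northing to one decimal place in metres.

Zone 21 central meridian λ₀ = 6×21 − 183 = -57°; Δλ = +0.3555°.
Transverse Mercator on WGS84 with k₀ = 0.9996 gives E = 533336.392 m, N = 6386404.079 m.

E 533336.4 m, N 6386404.1 m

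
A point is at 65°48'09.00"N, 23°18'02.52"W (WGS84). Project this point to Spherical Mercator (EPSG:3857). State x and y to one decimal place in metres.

x -2593822.1 m, y 9823000.3 m

Web Mercator is spherical with R = a = 6378137 m.
x = R·λ = 6378137 × -0.406673933 = -2593822.059 m.
y = R·ln tan(π/4 + φ/2) = 6378137 × 1.540104942 = 9823000.313 m.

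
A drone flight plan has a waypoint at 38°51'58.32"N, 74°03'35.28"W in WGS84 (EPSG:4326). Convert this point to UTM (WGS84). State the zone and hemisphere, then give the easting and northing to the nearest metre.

Zone 18N: E 581567 m, N 4302349 m

Longitude -74.0598° lies in the 6° band [-78°, -72°), giving zone 18; latitude is north of the equator, so 18N.
Zone 18 central meridian λ₀ = 6×18 − 183 = -75°; Δλ = +0.9402°.
Transverse Mercator on WGS84 with k₀ = 0.9996 gives E = 581567.463 m, N = 4302348.798 m.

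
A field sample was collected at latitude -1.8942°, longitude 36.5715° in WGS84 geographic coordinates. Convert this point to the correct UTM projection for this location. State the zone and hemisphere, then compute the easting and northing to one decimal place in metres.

Zone 37S: E 229834.2 m, N 9790443.9 m

Longitude 36.5715° lies in the 6° band [36°, 42°), giving zone 37; latitude is south of the equator, so 37S.
Zone 37 central meridian λ₀ = 6×37 − 183 = 39°; Δλ = -2.4285°.
Transverse Mercator on WGS84 with k₀ = 0.9996 gives E = 229834.155 m, N = 9790443.883 m.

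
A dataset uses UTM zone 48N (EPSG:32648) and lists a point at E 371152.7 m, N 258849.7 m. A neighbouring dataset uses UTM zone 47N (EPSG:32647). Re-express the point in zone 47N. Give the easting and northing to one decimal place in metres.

UTM 48N → geographic: φ = 2.34139971°, λ = 103.84120008°.
UTM 47N (λ₀ = 99°) forward: E = 1038901.414 m, N = 259728.278 m.

E 1038901.4 m, N 259728.3 m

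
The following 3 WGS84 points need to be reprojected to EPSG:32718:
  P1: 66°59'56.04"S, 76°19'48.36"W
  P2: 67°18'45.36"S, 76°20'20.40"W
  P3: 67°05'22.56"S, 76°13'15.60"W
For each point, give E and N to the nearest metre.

P1: E 442005 m, N 2568123 m; P2: E 442371 m, N 2533150 m; P3: E 446960 m, N 2558111 m

UTM zone 18S: λ₀ = -75°, k₀ = 0.9996.
P1 (-66.9989°, -76.3301°) → (442005.403, 2568122.841) m.
P2 (-67.3126°, -76.3390°) → (442370.559, 2533150.103) m.
P3 (-67.0896°, -76.2210°) → (446960.230, 2558110.886) m.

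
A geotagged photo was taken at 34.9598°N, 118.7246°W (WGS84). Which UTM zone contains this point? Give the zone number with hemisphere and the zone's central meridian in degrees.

Zone 11N, central meridian -117°

UTM zone = ⌊(λ + 180)/6⌋ + 1; -118.7246° ∈ [-120°, -114°) → zone 11.
Hemisphere: N (φ ≥ 0).
Central meridian λ₀ = 6×11 − 183 = -117°.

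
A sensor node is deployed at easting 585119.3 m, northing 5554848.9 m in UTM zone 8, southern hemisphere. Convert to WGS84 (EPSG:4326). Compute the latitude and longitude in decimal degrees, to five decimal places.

Zone 8S: λ₀ = -135°, k₀ = 0.9996, false easting 500000 m, false northing 10000000 m.
Meridian distance M = (N − FN)/k₀ = -4446929.9 m.
Inverse transverse Mercator on WGS84 gives φ = -40.15240028°, λ = -134.00059961°.

lat -40.15240°, lon -134.00060°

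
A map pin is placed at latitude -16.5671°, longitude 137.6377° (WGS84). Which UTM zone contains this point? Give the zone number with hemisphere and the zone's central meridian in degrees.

Zone 53S, central meridian 135°

UTM zone = ⌊(λ + 180)/6⌋ + 1; 137.6377° ∈ [132°, 138°) → zone 53.
Hemisphere: S (φ < 0).
Central meridian λ₀ = 6×53 − 183 = 135°.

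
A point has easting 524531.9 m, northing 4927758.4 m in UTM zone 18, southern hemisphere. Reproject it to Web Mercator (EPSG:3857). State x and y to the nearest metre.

x -8313818 m, y -5748884 m

Unproject from UTM 18S (λ₀ = -75°) → φ = -45.80329994°, λ = -74.68429943°.
Web Mercator (R = 6378137 m): x = -8313818.183 m, y = -5748883.733 m.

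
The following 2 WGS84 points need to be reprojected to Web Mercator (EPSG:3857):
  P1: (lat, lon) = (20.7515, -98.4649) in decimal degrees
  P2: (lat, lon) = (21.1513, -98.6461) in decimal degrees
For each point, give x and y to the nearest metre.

Web Mercator: x = R·λ, y = R·ln tan(π/4+φ/2), R = 6378137 m.
P1 (20.7515°, -98.4649°) → (-10961062.529, 2362272.164) m.
P2 (21.1513°, -98.6461°) → (-10981233.621, 2409928.667) m.

P1: x -10961063 m, y 2362272 m; P2: x -10981234 m, y 2409929 m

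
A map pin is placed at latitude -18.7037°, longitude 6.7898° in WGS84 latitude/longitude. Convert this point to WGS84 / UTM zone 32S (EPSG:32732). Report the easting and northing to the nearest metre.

Zone 32 central meridian λ₀ = 6×32 − 183 = 9°; Δλ = -2.2102°.
Transverse Mercator on WGS84 with k₀ = 0.9996 gives E = 266921.815 m, N = 7930514.861 m.

E 266922 m, N 7930515 m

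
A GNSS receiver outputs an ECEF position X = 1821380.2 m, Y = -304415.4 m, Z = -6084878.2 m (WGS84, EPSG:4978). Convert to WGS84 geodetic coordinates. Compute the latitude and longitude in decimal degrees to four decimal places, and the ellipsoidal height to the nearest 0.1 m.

lat -73.2246°, lon -9.4884°, h 370.5 m

λ = atan2(Y, X) = -9.48839853°; p = √(X²+Y²) = 1846644.1 m.
Bowring's method on WGS84 (a = 6378137 m, b = 6356752.314 m) gives φ = -73.22460002°, h = 370.473 m.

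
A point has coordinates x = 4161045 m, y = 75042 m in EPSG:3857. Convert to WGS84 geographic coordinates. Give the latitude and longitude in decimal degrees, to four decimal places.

R = 6378137 m. λ = x/R = 37.37930321°.
φ = 2·arctan(exp(y/R)) − 90° = 2·arctan(1.01183) − 90° = 0.67409820°.

lat 0.6741°, lon 37.3793°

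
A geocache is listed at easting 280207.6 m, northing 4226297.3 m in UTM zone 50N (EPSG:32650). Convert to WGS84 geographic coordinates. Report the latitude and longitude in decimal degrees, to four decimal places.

Zone 50N: λ₀ = 117°, k₀ = 0.9996, false easting 500000 m.
Meridian distance M = (N − FN)/k₀ = 4227988.5 m.
Inverse transverse Mercator on WGS84 gives φ = 38.15779976°, λ = 114.49139967°.

lat 38.1578°, lon 114.4914°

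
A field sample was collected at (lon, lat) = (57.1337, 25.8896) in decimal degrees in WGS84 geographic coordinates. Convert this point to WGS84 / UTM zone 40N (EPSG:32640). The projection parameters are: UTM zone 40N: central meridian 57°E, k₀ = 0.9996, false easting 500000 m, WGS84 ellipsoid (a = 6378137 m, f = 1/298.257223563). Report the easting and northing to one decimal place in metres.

E 513392.9 m, N 2863464.7 m

Zone 40 central meridian λ₀ = 6×40 − 183 = 57°; Δλ = +0.1337°.
Transverse Mercator on WGS84 with k₀ = 0.9996 gives E = 513392.874 m, N = 2863464.653 m.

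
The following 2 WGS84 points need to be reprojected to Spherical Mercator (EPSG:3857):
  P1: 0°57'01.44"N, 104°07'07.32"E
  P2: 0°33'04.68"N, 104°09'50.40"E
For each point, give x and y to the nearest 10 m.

P1: x 11590440 m, y 105800 m; P2: x 11595480 m, y 61370 m

Web Mercator: x = R·λ, y = R·ln tan(π/4+φ/2), R = 6378137 m.
P1 (0.9504°, 104.1187°) → (11590440.666, 105802.896) m.
P2 (0.5513°, 104.1640°) → (11595483.439, 61371.382) m.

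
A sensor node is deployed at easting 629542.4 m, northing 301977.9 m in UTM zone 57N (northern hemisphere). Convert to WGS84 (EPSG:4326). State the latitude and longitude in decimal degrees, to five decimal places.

lat 2.73150°, lon 160.16540°

Zone 57N: λ₀ = 159°, k₀ = 0.9996, false easting 500000 m.
Meridian distance M = (N − FN)/k₀ = 302098.7 m.
Inverse transverse Mercator on WGS84 gives φ = 2.73149993°, λ = 160.16539964°.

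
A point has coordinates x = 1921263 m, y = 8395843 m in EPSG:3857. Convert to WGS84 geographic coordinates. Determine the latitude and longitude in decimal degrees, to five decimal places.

R = 6378137 m. λ = x/R = 17.25899918°.
φ = 2·arctan(exp(y/R)) − 90° = 2·arctan(3.72977) − 90° = 59.98250118°.

lat 59.98250°, lon 17.25900°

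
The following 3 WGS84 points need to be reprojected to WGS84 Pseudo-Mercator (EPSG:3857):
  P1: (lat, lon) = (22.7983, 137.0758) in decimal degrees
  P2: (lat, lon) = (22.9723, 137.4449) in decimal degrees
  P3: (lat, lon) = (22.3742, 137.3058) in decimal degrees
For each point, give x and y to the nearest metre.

Web Mercator: x = R·λ, y = R·ln tan(π/4+φ/2), R = 6378137 m.
P1 (22.7983°, 137.0758°) → (15259208.256, 2607644.591) m.
P2 (22.9723°, 137.4449°) → (15300296.280, 2628669.135) m.
P3 (22.3742°, 137.3058°) → (15284811.739, 2556512.112) m.

P1: x 15259208 m, y 2607645 m; P2: x 15300296 m, y 2628669 m; P3: x 15284812 m, y 2556512 m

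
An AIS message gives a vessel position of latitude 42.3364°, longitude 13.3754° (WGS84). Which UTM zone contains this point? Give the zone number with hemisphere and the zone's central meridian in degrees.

UTM zone = ⌊(λ + 180)/6⌋ + 1; 13.3754° ∈ [12°, 18°) → zone 33.
Hemisphere: N (φ ≥ 0).
Central meridian λ₀ = 6×33 − 183 = 15°.

Zone 33N, central meridian 15°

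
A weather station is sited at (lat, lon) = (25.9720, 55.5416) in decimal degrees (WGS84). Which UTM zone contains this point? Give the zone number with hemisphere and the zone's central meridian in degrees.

Zone 40N, central meridian 57°

UTM zone = ⌊(λ + 180)/6⌋ + 1; 55.5416° ∈ [54°, 60°) → zone 40.
Hemisphere: N (φ ≥ 0).
Central meridian λ₀ = 6×40 − 183 = 57°.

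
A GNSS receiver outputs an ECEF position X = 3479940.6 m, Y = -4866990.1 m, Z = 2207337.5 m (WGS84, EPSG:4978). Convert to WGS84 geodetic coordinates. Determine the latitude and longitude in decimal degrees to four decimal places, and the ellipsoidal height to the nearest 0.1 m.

lat 20.3757°, lon -54.4349°, h 1733.4 m

λ = atan2(Y, X) = -54.43489955°; p = √(X²+Y²) = 5983107.8 m.
Bowring's method on WGS84 (a = 6378137 m, b = 6356752.314 m) gives φ = 20.37569959°, h = 1733.389 m.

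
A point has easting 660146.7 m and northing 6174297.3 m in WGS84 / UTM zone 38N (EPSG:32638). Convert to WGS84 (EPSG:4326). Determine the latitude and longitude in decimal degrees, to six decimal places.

lat 55.688000°, lon 47.547600°

Zone 38N: λ₀ = 45°, k₀ = 0.9996, false easting 500000 m.
Meridian distance M = (N − FN)/k₀ = 6176768.0 m.
Inverse transverse Mercator on WGS84 gives φ = 55.68799983°, λ = 47.54760040°.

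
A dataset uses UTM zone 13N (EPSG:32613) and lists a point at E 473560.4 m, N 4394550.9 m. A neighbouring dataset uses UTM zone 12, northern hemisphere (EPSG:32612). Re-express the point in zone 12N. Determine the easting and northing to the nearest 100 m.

E 988100 m, N 4410000 m

UTM 13N → geographic: φ = 39.70040032°, λ = -105.30839950°.
UTM 12N (λ₀ = -111°) forward: E = 988098.424 m, N = 4410019.402 m.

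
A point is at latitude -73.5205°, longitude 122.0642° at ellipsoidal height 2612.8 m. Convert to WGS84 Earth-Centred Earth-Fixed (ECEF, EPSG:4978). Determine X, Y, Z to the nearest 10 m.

X -963870 m, Y 1538670 m, Z -6096480 m

WGS84: a = 6378137 m, e² = 0.006694380; N(φ) = a/√(1−e²sin²φ) = 6397858.995 m.
X = (N+h)·cosφ·cosλ = -963865.363 m; Y = (N+h)·cosφ·sinλ = 1538667.904 m; Z = (N(1−e²)+h)·sinφ = -6096478.373 m.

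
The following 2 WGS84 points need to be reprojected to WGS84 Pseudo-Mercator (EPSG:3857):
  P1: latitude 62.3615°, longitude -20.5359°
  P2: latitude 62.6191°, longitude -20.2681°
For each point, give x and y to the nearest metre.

Web Mercator: x = R·λ, y = R·ln tan(π/4+φ/2), R = 6378137 m.
P1 (62.3615°, -20.5359°) → (-2286045.931, 8945373.651) m.
P2 (62.6191°, -20.2681°) → (-2256234.571, 9007456.741) m.

P1: x -2286046 m, y 8945374 m; P2: x -2256235 m, y 9007457 m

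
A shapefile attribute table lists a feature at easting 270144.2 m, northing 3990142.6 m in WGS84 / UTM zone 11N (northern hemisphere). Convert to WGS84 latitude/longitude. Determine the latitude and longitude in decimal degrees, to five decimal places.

lat 36.02870°, lon -119.55100°

Zone 11N: λ₀ = -117°, k₀ = 0.9996, false easting 500000 m.
Meridian distance M = (N − FN)/k₀ = 3991739.3 m.
Inverse transverse Mercator on WGS84 gives φ = 36.02869978°, λ = -119.55099969°.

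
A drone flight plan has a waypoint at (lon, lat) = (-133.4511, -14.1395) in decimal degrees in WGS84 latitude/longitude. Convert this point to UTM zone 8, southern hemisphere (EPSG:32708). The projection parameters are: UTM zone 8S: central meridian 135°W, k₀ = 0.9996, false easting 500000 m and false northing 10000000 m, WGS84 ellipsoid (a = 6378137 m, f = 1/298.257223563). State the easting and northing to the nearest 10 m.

Zone 8 central meridian λ₀ = 6×8 − 183 = -135°; Δλ = +1.5489°.
Transverse Mercator on WGS84 with k₀ = 0.9996 gives E = 667183.579 m, N = 8436293.474 m.

E 667180 m, N 8436290 m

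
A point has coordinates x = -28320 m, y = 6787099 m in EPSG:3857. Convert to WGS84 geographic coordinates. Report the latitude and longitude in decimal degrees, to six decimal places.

lat 51.927898°, lon -0.254403°

R = 6378137 m. λ = x/R = -0.25440289°.
φ = 2·arctan(exp(y/R)) − 90° = 2·arctan(2.89829) − 90° = 51.92789815°.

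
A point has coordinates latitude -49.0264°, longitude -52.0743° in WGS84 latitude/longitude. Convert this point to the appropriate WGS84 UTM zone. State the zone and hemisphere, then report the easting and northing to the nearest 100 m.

Longitude -52.0743° lies in the 6° band [-54°, -48°), giving zone 22; latitude is south of the equator, so 22S.
Zone 22 central meridian λ₀ = 6×22 − 183 = -51°; Δλ = -1.0743°.
Transverse Mercator on WGS84 with k₀ = 0.9996 gives E = 421465.163 m, N = 4569053.529 m.

Zone 22S: E 421500 m, N 4569100 m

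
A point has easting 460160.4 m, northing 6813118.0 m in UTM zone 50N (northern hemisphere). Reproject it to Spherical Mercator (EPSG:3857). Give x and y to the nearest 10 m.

x 12941200 m, y 8729840 m

Unproject from UTM 50N (λ₀ = 117°) → φ = 61.44980014°, λ = 116.25280031°.
Web Mercator (R = 6378137 m): x = 12941202.534 m, y = 8729843.419 m.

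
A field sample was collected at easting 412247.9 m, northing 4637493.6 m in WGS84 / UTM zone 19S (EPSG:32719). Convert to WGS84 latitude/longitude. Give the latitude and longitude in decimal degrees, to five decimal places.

lat -48.40960°, lon -70.18580°

Zone 19S: λ₀ = -69°, k₀ = 0.9996, false easting 500000 m, false northing 10000000 m.
Meridian distance M = (N − FN)/k₀ = -5364652.3 m.
Inverse transverse Mercator on WGS84 gives φ = -48.40960011°, λ = -70.18579933°.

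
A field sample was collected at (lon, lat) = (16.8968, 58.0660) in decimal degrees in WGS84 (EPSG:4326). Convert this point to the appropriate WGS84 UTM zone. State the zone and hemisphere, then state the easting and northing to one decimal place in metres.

Zone 33N: E 611903.0 m, N 6437630.4 m

Longitude 16.8968° lies in the 6° band [12°, 18°), giving zone 33; latitude is north of the equator, so 33N.
Zone 33 central meridian λ₀ = 6×33 − 183 = 15°; Δλ = +1.8968°.
Transverse Mercator on WGS84 with k₀ = 0.9996 gives E = 611902.982 m, N = 6437630.373 m.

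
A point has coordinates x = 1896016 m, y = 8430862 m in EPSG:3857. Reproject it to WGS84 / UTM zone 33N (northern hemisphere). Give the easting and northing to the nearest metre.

Web Mercator inverse (R = 6378137 m) → φ = 60.13950120°, λ = 17.03220152°.
UTM 33N forward: E = 612862.010 m, N = 6668683.366 m.

E 612862 m, N 6668683 m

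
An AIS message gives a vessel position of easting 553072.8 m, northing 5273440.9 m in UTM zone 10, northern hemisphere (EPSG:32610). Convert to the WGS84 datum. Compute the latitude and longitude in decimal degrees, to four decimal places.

lat 47.6122°, lon -122.2938°

Zone 10N: λ₀ = -123°, k₀ = 0.9996, false easting 500000 m.
Meridian distance M = (N − FN)/k₀ = 5275551.1 m.
Inverse transverse Mercator on WGS84 gives φ = 47.61219990°, λ = -122.29380009°.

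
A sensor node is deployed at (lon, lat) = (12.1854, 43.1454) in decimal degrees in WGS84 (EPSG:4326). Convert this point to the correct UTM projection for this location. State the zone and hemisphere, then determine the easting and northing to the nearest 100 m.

Longitude 12.1854° lies in the 6° band [12°, 18°), giving zone 33; latitude is north of the equator, so 33N.
Zone 33 central meridian λ₀ = 6×33 − 183 = 15°; Δλ = -2.8146°.
Transverse Mercator on WGS84 with k₀ = 0.9996 gives E = 271122.184 m, N = 4780807.444 m.

Zone 33N: E 271100 m, N 4780800 m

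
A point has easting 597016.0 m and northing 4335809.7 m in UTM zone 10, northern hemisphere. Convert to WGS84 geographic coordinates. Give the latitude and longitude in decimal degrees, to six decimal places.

Zone 10N: λ₀ = -123°, k₀ = 0.9996, false easting 500000 m.
Meridian distance M = (N − FN)/k₀ = 4337544.7 m.
Inverse transverse Mercator on WGS84 gives φ = 39.16610040°, λ = -121.87700049°.

lat 39.166100°, lon -121.877000°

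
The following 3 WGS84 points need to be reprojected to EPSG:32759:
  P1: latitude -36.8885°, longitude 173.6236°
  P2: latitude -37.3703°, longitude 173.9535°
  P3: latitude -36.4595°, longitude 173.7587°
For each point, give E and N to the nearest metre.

P1: E 733801 m, N 5914282 m; P2: E 761542 m, N 5859954 m; P3: E 747213 m, N 5961546 m

UTM zone 59S: λ₀ = 171°, k₀ = 0.9996.
P1 (-36.8885°, 173.6236°) → (733801.057, 5914282.132) m.
P2 (-37.3703°, 173.9535°) → (761541.717, 5859954.138) m.
P3 (-36.4595°, 173.7587°) → (747213.007, 5961546.060) m.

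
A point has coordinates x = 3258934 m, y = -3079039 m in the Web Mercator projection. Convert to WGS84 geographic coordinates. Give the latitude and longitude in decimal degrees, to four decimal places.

R = 6378137 m. λ = x/R = 29.27550222°.
φ = 2·arctan(exp(y/R)) − 90° = 2·arctan(0.61708) − 90° = -26.64379746°.

lat -26.6438°, lon 29.2755°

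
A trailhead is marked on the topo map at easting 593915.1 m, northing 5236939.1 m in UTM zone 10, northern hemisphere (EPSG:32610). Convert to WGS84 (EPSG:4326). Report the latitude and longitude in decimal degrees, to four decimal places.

Zone 10N: λ₀ = -123°, k₀ = 0.9996, false easting 500000 m.
Meridian distance M = (N − FN)/k₀ = 5239034.7 m.
Inverse transverse Mercator on WGS84 gives φ = 47.27919993°, λ = -121.75819944°.

lat 47.2792°, lon -121.7582°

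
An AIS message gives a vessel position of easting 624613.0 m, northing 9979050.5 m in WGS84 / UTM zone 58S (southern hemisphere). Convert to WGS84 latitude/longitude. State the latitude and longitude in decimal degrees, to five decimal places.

Zone 58S: λ₀ = 165°, k₀ = 0.9996, false easting 500000 m, false northing 10000000 m.
Meridian distance M = (N − FN)/k₀ = -20957.9 m.
Inverse transverse Mercator on WGS84 gives φ = -0.18950025°, λ = 166.11979988°.

lat -0.18950°, lon 166.11980°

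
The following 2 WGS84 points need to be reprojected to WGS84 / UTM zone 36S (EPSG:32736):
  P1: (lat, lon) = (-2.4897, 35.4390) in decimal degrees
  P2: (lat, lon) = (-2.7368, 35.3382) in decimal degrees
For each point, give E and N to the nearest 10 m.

UTM zone 36S: λ₀ = 33°, k₀ = 0.9996.
P1 (-2.4897°, 35.4390°) → (771227.327, 9724560.718) m.
P2 (-2.7368°, 35.3382°) → (759960.662, 9697245.679) m.

P1: E 771230 m, N 9724560 m; P2: E 759960 m, N 9697250 m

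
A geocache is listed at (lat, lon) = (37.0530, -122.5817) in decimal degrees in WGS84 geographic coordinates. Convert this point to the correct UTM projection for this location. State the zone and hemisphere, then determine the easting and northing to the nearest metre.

Longitude -122.5817° lies in the 6° band [-126°, -120°), giving zone 10; latitude is north of the equator, so 10N.
Zone 10 central meridian λ₀ = 6×10 − 183 = -123°; Δλ = +0.4183°.
Transverse Mercator on WGS84 with k₀ = 0.9996 gives E = 537192.932 m, N = 4100833.667 m.

Zone 10N: E 537193 m, N 4100834 m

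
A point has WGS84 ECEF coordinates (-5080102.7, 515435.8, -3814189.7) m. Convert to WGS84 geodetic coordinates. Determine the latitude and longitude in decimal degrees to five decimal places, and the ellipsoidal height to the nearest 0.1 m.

λ = atan2(Y, X) = 174.20649950°; p = √(X²+Y²) = 5106184.2 m.
Bowring's method on WGS84 (a = 6378137 m, b = 6356752.314 m) gives φ = -36.94339980°, h = 3019.665 m.

lat -36.94340°, lon 174.20650°, h 3019.7 m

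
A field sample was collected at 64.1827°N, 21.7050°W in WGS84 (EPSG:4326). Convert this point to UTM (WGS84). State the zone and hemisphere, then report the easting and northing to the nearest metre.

Zone 27N: E 465743 m, N 7117563 m

Longitude -21.7050° lies in the 6° band [-24°, -18°), giving zone 27; latitude is north of the equator, so 27N.
Zone 27 central meridian λ₀ = 6×27 − 183 = -21°; Δλ = -0.7050°.
Transverse Mercator on WGS84 with k₀ = 0.9996 gives E = 465742.788 m, N = 7117562.911 m.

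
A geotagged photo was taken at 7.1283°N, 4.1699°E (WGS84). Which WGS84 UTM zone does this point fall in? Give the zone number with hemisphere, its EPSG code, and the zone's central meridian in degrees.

UTM zone = ⌊(λ + 180)/6⌋ + 1; 4.1699° ∈ [0°, 6°) → zone 31.
Hemisphere: N (φ ≥ 0).
Central meridian λ₀ = 6×31 − 183 = 3°.
EPSG code: 32631.

Zone 31N (EPSG:32631), central meridian 3°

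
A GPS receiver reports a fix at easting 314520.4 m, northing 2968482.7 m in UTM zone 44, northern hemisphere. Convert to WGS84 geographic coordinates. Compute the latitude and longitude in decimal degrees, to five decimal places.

lat 26.82560°, lon 79.13360°

Zone 44N: λ₀ = 81°, k₀ = 0.9996, false easting 500000 m.
Meridian distance M = (N − FN)/k₀ = 2969670.6 m.
Inverse transverse Mercator on WGS84 gives φ = 26.82560008°, λ = 79.13360015°.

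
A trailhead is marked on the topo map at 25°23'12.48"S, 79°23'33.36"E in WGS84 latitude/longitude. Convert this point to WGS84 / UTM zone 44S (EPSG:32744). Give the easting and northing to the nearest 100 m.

E 338300 m, N 7191200 m

Zone 44 central meridian λ₀ = 6×44 − 183 = 81°; Δλ = -1.6074°.
Transverse Mercator on WGS84 with k₀ = 0.9996 gives E = 338295.712 m, N = 7191248.687 m.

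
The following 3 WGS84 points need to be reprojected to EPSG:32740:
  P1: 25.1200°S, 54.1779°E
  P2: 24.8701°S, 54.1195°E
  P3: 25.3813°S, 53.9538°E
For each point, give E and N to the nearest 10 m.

P1: E 215430 m, N 7218790 m; P2: E 208940 m, N 7246360 m; P3: E 193470 m, N 7189340 m

UTM zone 40S: λ₀ = 57°, k₀ = 0.9996.
P1 (-25.1200°, 54.1779°) → (215425.817, 7218787.958) m.
P2 (-24.8701°, 54.1195°) → (208944.934, 7246357.079) m.
P3 (-25.3813°, 53.9538°) → (193472.310, 7189335.409) m.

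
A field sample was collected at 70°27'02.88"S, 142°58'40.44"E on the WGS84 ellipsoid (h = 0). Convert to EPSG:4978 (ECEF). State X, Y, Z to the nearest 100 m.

WGS84: a = 6378137 m, e² = 0.006694380; N(φ) = a/√(1−e²sin²φ) = 6397180.399 m.
X = (N+h)·cosφ·cosλ = -1709062.222 m; Y = (N+h)·cosφ·sinλ = 1288904.607 m; Z = (N(1−e²)+h)·sinφ = -5988055.277 m.

X -1709100 m, Y 1288900 m, Z -5988100 m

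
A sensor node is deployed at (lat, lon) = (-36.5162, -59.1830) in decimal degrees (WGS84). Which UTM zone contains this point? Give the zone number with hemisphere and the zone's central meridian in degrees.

UTM zone = ⌊(λ + 180)/6⌋ + 1; -59.1830° ∈ [-60°, -54°) → zone 21.
Hemisphere: S (φ < 0).
Central meridian λ₀ = 6×21 − 183 = -57°.

Zone 21S, central meridian -57°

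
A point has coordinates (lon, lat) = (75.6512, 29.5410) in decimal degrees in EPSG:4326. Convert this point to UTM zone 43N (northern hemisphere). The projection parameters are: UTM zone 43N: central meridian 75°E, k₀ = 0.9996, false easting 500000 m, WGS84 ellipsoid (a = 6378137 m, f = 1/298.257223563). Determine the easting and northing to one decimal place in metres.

E 563094.4 m, N 3268103.0 m

Zone 43 central meridian λ₀ = 6×43 − 183 = 75°; Δλ = +0.6512°.
Transverse Mercator on WGS84 with k₀ = 0.9996 gives E = 563094.4499 m, N = 3268102.991 m.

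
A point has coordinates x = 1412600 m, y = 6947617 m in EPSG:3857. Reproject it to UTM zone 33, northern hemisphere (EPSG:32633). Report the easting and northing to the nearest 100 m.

E 344300 m, N 5853400 m

Web Mercator inverse (R = 6378137 m) → φ = 52.80829983°, λ = 12.68960170°.
UTM 33N forward: E = 344273.767 m, N = 5853447.585 m.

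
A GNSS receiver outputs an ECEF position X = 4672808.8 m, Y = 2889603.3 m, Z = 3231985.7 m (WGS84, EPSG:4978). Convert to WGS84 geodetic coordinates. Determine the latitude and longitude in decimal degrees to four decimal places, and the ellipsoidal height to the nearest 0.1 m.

λ = atan2(Y, X) = 31.73209969°; p = √(X²+Y²) = 5494083.1 m.
Bowring's method on WGS84 (a = 6378137 m, b = 6356752.314 m) gives φ = 30.63530002°, h = 1601.401 m.

lat 30.6353°, lon 31.7321°, h 1601.4 m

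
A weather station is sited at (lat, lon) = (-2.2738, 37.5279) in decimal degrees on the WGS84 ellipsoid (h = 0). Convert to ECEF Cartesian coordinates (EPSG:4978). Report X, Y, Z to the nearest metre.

X 5054269 m, Y 3882189 m, Z -251359 m

WGS84: a = 6378137 m, e² = 0.006694380; N(φ) = a/√(1−e²sin²φ) = 6378170.605 m.
X = (N+h)·cosφ·cosλ = 5054268.990 m; Y = (N+h)·cosφ·sinλ = 3882188.731 m; Z = (N(1−e²)+h)·sinφ = -251359.122 m.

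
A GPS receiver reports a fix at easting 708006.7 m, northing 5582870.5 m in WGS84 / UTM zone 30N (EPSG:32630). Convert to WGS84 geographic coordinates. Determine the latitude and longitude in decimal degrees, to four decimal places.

Zone 30N: λ₀ = -3°, k₀ = 0.9996, false easting 500000 m.
Meridian distance M = (N − FN)/k₀ = 5585104.5 m.
Inverse transverse Mercator on WGS84 gives φ = 50.36110020°, λ = -0.07540003°.

lat 50.3611°, lon -0.0754°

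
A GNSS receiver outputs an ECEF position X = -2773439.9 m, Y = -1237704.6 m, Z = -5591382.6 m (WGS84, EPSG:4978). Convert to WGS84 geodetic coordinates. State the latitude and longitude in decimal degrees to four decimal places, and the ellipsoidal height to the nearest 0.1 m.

lat -61.6515°, lon -155.9502°, h 1368.9 m

λ = atan2(Y, X) = -155.95019951°; p = √(X²+Y²) = 3037084.4 m.
Bowring's method on WGS84 (a = 6378137 m, b = 6356752.314 m) gives φ = -61.65150012°, h = 1368.947 m.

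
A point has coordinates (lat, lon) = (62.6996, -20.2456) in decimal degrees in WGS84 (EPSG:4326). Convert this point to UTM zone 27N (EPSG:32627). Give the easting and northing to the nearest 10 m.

Zone 27 central meridian λ₀ = 6×27 − 183 = -21°; Δλ = +0.7544°.
Transverse Mercator on WGS84 with k₀ = 0.9996 gives E = 538603.762 m, N = 6952346.084 m.

E 538600 m, N 6952350 m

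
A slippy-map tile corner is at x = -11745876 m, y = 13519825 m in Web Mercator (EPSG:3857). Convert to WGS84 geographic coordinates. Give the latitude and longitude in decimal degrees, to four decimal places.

R = 6378137 m. λ = x/R = -105.51499936°.
φ = 2·arctan(exp(y/R)) − 90° = 2·arctan(8.32875) − 90° = 76.30699904°.

lat 76.3070°, lon -105.5150°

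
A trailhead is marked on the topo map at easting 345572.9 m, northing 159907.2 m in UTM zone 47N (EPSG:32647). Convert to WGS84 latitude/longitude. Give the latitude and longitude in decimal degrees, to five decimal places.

Zone 47N: λ₀ = 99°, k₀ = 0.9996, false easting 500000 m.
Meridian distance M = (N − FN)/k₀ = 159971.2 m.
Inverse transverse Mercator on WGS84 gives φ = 1.44630028°, λ = 97.61189988°.

lat 1.44630°, lon 97.61190°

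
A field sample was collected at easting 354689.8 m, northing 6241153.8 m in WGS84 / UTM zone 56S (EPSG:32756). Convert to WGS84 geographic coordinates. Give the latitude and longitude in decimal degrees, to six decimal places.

Zone 56S: λ₀ = 153°, k₀ = 0.9996, false easting 500000 m, false northing 10000000 m.
Meridian distance M = (N − FN)/k₀ = -3760350.3 m.
Inverse transverse Mercator on WGS84 gives φ = -33.96010027°, λ = 151.42730023°.

lat -33.960100°, lon 151.427300°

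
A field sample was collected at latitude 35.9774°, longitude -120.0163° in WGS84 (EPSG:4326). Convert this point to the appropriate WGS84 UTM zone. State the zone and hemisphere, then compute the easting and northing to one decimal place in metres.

Longitude -120.0163° lies in the 6° band [-126°, -120°), giving zone 10; latitude is north of the equator, so 10N.
Zone 10 central meridian λ₀ = 6×10 − 183 = -123°; Δλ = +2.9837°.
Transverse Mercator on WGS84 with k₀ = 0.9996 gives E = 769028.474 m, N = 3985559.086 m.

Zone 10N: E 769028.5 m, N 3985559.1 m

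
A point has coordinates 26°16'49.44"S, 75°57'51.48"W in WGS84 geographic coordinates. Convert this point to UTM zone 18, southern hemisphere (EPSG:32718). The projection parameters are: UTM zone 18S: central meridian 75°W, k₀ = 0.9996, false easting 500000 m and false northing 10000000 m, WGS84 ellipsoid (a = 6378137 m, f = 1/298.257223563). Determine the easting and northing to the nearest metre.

E 403723 m, N 7092904 m

Zone 18 central meridian λ₀ = 6×18 − 183 = -75°; Δλ = -0.9643°.
Transverse Mercator on WGS84 with k₀ = 0.9996 gives E = 403722.577 m, N = 7092904.287 m.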